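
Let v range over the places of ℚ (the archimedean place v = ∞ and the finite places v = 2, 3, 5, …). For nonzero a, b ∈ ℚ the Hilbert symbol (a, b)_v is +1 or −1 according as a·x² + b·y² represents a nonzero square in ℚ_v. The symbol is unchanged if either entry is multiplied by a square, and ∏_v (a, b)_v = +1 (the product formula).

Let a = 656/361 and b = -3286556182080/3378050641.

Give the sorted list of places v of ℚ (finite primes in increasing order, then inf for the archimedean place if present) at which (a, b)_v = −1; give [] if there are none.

Mod squares: a ≡ 41, b ≡ -145. Check v ∈ {∞, 2, 3, 5, 7, 17, 19, 23, 29, 41}.
v=23: a=23^0·(≡18), b=23^-2·(≡18) mod 23; (18|23)=+1, (18|23)=+1; (−1)^{0·-2·11}·(+1)^-2·(+1)^0 = +1.
v=3: a=3^0·(≡2), b=3^6·(≡2) mod 3; (2|3)=-1, (2|3)=-1; (−1)^{0·6·1}·(-1)^6·(-1)^0 = +1.
v=7: a=7^0·(≡3), b=7^-2·(≡4) mod 7; (3|7)=-1, (4|7)=+1; (−1)^{0·-2·3}·(-1)^-2·(+1)^0 = +1.
v=2: v_2(a)=4, v_2(b)=6; units ≡ 1, 7 (mod 8); ε·ε+αω+βω = 0·1+4·0+6·0 ≡ 0  ⇒  (a,b)_2 = +1.
v=17: a=17^0·(≡11), b=17^2·(≡2) mod 17; (11|17)=-1, (2|17)=+1; (−1)^{0·2·8}·(-1)^2·(+1)^0 = +1.
v=∞: 41 > 0 and -145 < 0  ⇒  (a,b)_∞ = +1.
v=19: a=19^-2·(≡10), b=19^-4·(≡11) mod 19; (10|19)=-1, (11|19)=+1; (−1)^{-2·-4·9}·(-1)^-4·(+1)^-2 = +1.
v=41: a=41^1·(≡39), b=41^2·(≡3) mod 41; (39|41)=+1, (3|41)=-1; (−1)^{1·2·20}·(+1)^2·(-1)^1 = -1.
v=29: a=29^0·(≡17), b=29^1·(≡1) mod 29; (17|29)=-1, (1|29)=+1; (−1)^{0·1·14}·(-1)^1·(+1)^0 = -1.
v=5: a=5^0·(≡1), b=5^1·(≡4) mod 5; (1|5)=+1, (4|5)=+1; (−1)^{0·1·2}·(+1)^1·(+1)^0 = +1.
(41, -145 / ℚ) ramifies at {29, 41}: a division algebra.

[29, 41]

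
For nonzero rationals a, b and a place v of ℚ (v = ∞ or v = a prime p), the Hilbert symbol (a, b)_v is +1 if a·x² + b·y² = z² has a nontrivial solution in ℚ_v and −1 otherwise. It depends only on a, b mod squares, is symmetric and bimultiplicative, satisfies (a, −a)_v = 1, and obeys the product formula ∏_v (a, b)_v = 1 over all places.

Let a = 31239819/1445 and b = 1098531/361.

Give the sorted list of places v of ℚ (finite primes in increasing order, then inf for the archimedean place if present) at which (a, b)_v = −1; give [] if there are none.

[2, 19, 23, 53]

(a, b) ≡ (102695, 2491) mod (ℚ^×)²; places V = {2, 3, 5, 7, 13, 17, 19, 23, 47, 53, ∞}.
(a,b)_7: α=0, u≡3; β=2, v≡3 (mod 7); (3|7)=-1, (3|7)=-1; sign (−1)^0·-1^2·-1^0 = +1.
(a,b)_3: α=2, u≡2; β=2, v≡1 (mod 3); (2|3)=-1, (1|3)=+1; sign (−1)^0·-1^2·+1^2 = +1.
(a,b)_19: α=1, u≡17; β=-2, v≡8 (mod 19); (17|19)=+1, (8|19)=-1; sign (−1)^0·+1^-2·-1^1 = -1.
(a,b)_13: α=2, u≡2; β=0, v≡7 (mod 13); (2|13)=-1, (7|13)=-1; sign (−1)^0·-1^0·-1^2 = +1.
(a,b)_2: α=0, β=0; u≡7, v≡3 (mod 8); ε(u)ε(v)=1·1, αω(v)=0·1, βω(u)=0·0; sum ≡ 1  ⇒  -1.
(a,b)_5: α=-1, u≡1; β=0, v≡1 (mod 5); (1|5)=+1, (1|5)=+1; sign (−1)^0·+1^0·+1^-1 = +1.
(a,b)_53: α=0, u≡21; β=1, v≡42 (mod 53); (21|53)=-1, (42|53)=+1; sign (−1)^0·-1^1·+1^0 = -1.
(a,b)_47: α=1, u≡35; β=1, v≡21 (mod 47); (35|47)=-1, (21|47)=+1; sign (−1)^1·-1^1·+1^1 = +1.
(a,b)_23: α=1, u≡3; β=0, v≡19 (mod 23); (3|23)=+1, (19|23)=-1; sign (−1)^0·+1^0·-1^1 = -1.
(a,b)_∞: sgn(102695)=+, sgn(2491)=+, so +1.
(a,b)_17: α=-2, u≡15; β=0, v≡2 (mod 17); (15|17)=+1, (2|17)=+1; sign (−1)^0·+1^0·+1^-2 = +1.
|Ram(102695, 2491)| = 4, even; anisotropic at {2, 19, 23, 53}.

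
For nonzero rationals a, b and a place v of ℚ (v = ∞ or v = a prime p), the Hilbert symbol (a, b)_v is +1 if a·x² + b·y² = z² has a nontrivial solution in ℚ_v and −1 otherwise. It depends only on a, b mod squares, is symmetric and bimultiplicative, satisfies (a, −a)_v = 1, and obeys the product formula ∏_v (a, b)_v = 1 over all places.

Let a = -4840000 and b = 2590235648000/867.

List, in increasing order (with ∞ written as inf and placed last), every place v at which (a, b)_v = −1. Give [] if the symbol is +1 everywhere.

[3, 11]

(a, b) ≡ (-1, 4290) mod (ℚ^×)²; places V = {2, 3, 5, 7, 11, 13, 17, 19, ∞}.
(a,b)_7: α=0, u≡3; β=2, v≡3 (mod 7); (3|7)=-1, (3|7)=-1; sign (−1)^0·-1^2·-1^0 = +1.
(a,b)_11: α=2, u≡7; β=1, v≡1 (mod 11); (7|11)=-1, (1|11)=+1; sign (−1)^0·-1^1·+1^2 = -1.
(a,b)_13: α=0, u≡4; β=1, v≡7 (mod 13); (4|13)=+1, (7|13)=-1; sign (−1)^0·+1^1·-1^0 = +1.
(a,b)_3: α=0, u≡2; β=-1, v≡2 (mod 3); (2|3)=-1, (2|3)=-1; sign (−1)^0·-1^-1·-1^0 = -1.
(a,b)_2: α=6, β=13; u≡7, v≡1 (mod 8); ε(u)ε(v)=1·0, αω(v)=6·0, βω(u)=13·0; sum ≡ 0  ⇒  +1.
(a,b)_17: α=0, u≡2; β=-2, v≡3 (mod 17); (2|17)=+1, (3|17)=-1; sign (−1)^0·+1^-2·-1^0 = +1.
(a,b)_5: α=4, u≡1; β=3, v≡2 (mod 5); (1|5)=+1, (2|5)=-1; sign (−1)^0·+1^3·-1^4 = +1.
(a,b)_19: α=0, u≡3; β=2, v≡8 (mod 19); (3|19)=-1, (8|19)=-1; sign (−1)^0·-1^2·-1^0 = +1.
(a,b)_∞: sgn(-1)=−, sgn(4290)=+, so +1.
Ram(-1, 4290) = {3, 11}; no ℚ_3-point on the conic.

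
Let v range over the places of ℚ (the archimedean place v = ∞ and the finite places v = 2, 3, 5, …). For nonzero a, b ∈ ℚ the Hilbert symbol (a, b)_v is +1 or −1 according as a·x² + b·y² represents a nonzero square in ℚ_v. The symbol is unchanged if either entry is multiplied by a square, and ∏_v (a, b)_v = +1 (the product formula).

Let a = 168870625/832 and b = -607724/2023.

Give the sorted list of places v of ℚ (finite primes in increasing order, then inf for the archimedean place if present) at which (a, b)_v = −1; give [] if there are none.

Mod squares: a ≡ 29029, b ≡ -6293. Check v ∈ {∞, 2, 5, 7, 11, 13, 17, 29, 31}.
v=13: a=13^-1·(≡12), b=13^2·(≡12) mod 13; (12|13)=+1, (12|13)=+1; (−1)^{-1·2·6}·(+1)^2·(+1)^-1 = +1.
v=7: a=7^1·(≡5), b=7^-1·(≡1) mod 7; (5|7)=-1, (1|7)=+1; (−1)^{1·-1·3}·(-1)^-1·(+1)^1 = +1.
v=∞: 29029 > 0 and -6293 < 0  ⇒  (a,b)_∞ = +1.
v=17: a=17^0·(≡14), b=17^-2·(≡11) mod 17; (14|17)=-1, (11|17)=-1; (−1)^{0·-2·8}·(-1)^-2·(-1)^0 = +1.
v=5: a=5^4·(≡4), b=5^0·(≡2) mod 5; (4|5)=+1, (2|5)=-1; (−1)^{4·0·2}·(+1)^0·(-1)^4 = +1.
v=31: a=31^0·(≡3), b=31^1·(≡14) mod 31; (3|31)=-1, (14|31)=+1; (−1)^{0·1·15}·(-1)^1·(+1)^0 = -1.
v=11: a=11^3·(≡8), b=11^0·(≡7) mod 11; (8|11)=-1, (7|11)=-1; (−1)^{3·0·5}·(-1)^0·(-1)^3 = -1.
v=29: a=29^1·(≡18), b=29^1·(≡15) mod 29; (18|29)=-1, (15|29)=-1; (−1)^{1·1·14}·(-1)^1·(-1)^1 = +1.
v=2: v_2(a)=-6, v_2(b)=2; units ≡ 5, 3 (mod 8); ε·ε+αω+βω = 0·1+-6·1+2·1 ≡ 0  ⇒  (a,b)_2 = +1.
(29029, -6293 / ℚ) ramifies at {11, 31}: a division algebra.

[11, 31]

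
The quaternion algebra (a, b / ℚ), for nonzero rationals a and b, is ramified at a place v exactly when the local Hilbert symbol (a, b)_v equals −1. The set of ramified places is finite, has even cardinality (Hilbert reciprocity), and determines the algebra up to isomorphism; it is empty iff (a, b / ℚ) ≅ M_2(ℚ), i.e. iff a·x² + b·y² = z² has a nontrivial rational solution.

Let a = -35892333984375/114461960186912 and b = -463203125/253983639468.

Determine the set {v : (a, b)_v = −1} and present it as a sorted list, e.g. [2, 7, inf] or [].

[5, inf]

(a, b) ≡ (-30, -15) mod (ℚ^×)²; places V = {2, 3, 5, 7, 11, 13, 19, 31, ∞}.
(a,b)_∞: sgn(-30)=−, sgn(-15)=−, so -1.
(a,b)_13: α=-4, u≡12; β=-2, v≡2 (mod 13); (12|13)=+1, (2|13)=-1; sign (−1)^0·+1^-2·-1^-4 = +1.
(a,b)_7: α=0, u≡3; β=2, v≡3 (mod 7); (3|7)=-1, (3|7)=-1; sign (−1)^0·-1^2·-1^0 = +1.
(a,b)_3: α=5, u≡2; β=-1, v≡1 (mod 3); (2|3)=-1, (1|3)=+1; sign (−1)^1·-1^-1·+1^5 = +1.
(a,b)_2: α=-5, β=-2; u≡1, v≡1 (mod 8); ε(u)ε(v)=0·0, αω(v)=-5·0, βω(u)=-2·0; sum ≡ 0  ⇒  +1.
(a,b)_19: α=-4, u≡10; β=-4, v≡11 (mod 19); (10|19)=-1, (11|19)=+1; sign (−1)^0·-1^-4·+1^-4 = +1.
(a,b)_11: α=2, u≡5; β=2, v≡2 (mod 11); (5|11)=+1, (2|11)=-1; sign (−1)^0·+1^2·-1^2 = +1.
(a,b)_5: α=13, u≡1; β=7, v≡2 (mod 5); (1|5)=+1, (2|5)=-1; sign (−1)^0·+1^7·-1^13 = -1.
(a,b)_31: α=-2, u≡18; β=-2, v≡5 (mod 31); (18|31)=+1, (5|31)=+1; sign (−1)^0·+1^-2·+1^-2 = +1.
|Ram(-30, -15)| = 2, even; anisotropic at {5, ∞}.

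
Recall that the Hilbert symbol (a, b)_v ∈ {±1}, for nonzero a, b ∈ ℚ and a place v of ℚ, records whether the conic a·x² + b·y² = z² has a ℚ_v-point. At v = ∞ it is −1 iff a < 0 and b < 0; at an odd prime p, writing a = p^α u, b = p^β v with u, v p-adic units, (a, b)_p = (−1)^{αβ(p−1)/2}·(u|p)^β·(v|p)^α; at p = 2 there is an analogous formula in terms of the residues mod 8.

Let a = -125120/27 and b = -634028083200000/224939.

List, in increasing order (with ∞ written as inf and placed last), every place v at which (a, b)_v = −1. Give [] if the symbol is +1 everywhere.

(a, b) ≡ (-5865, -55) mod (ℚ^×)²; places V = {2, 3, 5, 11, 13, 17, 23, ∞}.
(a,b)_17: α=1, u≡12; β=2, v≡8 (mod 17); (12|17)=-1, (8|17)=+1; sign (−1)^0·-1^2·+1^1 = +1.
(a,b)_∞: sgn(-5865)=−, sgn(-55)=−, so -1.
(a,b)_3: α=-3, u≡1; β=4, v≡2 (mod 3); (1|3)=+1, (2|3)=-1; sign (−1)^0·+1^4·-1^-3 = -1.
(a,b)_13: α=0, u≡5; β=-2, v≡1 (mod 13); (5|13)=-1, (1|13)=+1; sign (−1)^0·-1^-2·+1^0 = +1.
(a,b)_23: α=1, u≡20; β=2, v≡5 (mod 23); (20|23)=-1, (5|23)=-1; sign (−1)^0·-1^2·-1^1 = -1.
(a,b)_2: α=6, β=14; u≡7, v≡1 (mod 8); ε(u)ε(v)=1·0, αω(v)=6·0, βω(u)=14·0; sum ≡ 0  ⇒  +1.
(a,b)_5: α=1, u≡3; β=5, v≡4 (mod 5); (3|5)=-1, (4|5)=+1; sign (−1)^0·-1^5·+1^1 = -1.
(a,b)_11: α=0, u≡1; β=-3, v≡7 (mod 11); (1|11)=+1, (7|11)=-1; sign (−1)^0·+1^-3·-1^0 = +1.
|Ram(-5865, -55)| = 4, even; anisotropic at {3, 5, 23, ∞}.

[3, 5, 23, inf]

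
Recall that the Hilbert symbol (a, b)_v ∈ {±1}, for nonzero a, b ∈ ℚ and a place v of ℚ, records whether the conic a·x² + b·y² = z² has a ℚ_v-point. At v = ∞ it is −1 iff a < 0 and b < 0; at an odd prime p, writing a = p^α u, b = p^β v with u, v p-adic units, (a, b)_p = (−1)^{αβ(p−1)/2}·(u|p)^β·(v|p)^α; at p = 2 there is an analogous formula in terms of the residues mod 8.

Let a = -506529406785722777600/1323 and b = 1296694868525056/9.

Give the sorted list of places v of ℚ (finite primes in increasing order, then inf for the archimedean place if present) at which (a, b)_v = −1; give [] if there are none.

[2, 11, 17, 19]

Mod squares: a ≡ -1122, b ≡ 46189. Check v ∈ {∞, 2, 3, 5, 7, 11, 13, 17, 19}.
v=2: v_2(a)=19, v_2(b)=14; units ≡ 7, 5 (mod 8); ε·ε+αω+βω = 1·0+19·1+14·0 ≡ 1  ⇒  (a,b)_2 = -1.
v=7: a=7^-2·(≡3), b=7^2·(≡3) mod 7; (3|7)=-1, (3|7)=-1; (−1)^{-2·2·3}·(-1)^2·(-1)^-2 = +1.
v=∞: -1122 < 0 and 46189 > 0  ⇒  (a,b)_∞ = +1.
v=3: a=3^-3·(≡1), b=3^-2·(≡1) mod 3; (1|3)=+1, (1|3)=+1; (−1)^{-3·-2·1}·(+1)^-2·(+1)^-3 = +1.
v=17: a=17^5·(≡2), b=17^3·(≡6) mod 17; (2|17)=+1, (6|17)=-1; (−1)^{5·3·8}·(+1)^3·(-1)^5 = -1.
v=19: a=19^0·(≡8), b=19^1·(≡10) mod 19; (8|19)=-1, (10|19)=-1; (−1)^{0·1·9}·(-1)^1·(-1)^0 = -1.
v=13: a=13^2·(≡12), b=13^1·(≡1) mod 13; (12|13)=+1, (1|13)=+1; (−1)^{2·1·6}·(+1)^1·(+1)^2 = +1.
v=11: a=11^5·(≡2), b=11^3·(≡8) mod 11; (2|11)=-1, (8|11)=-1; (−1)^{5·3·5}·(-1)^3·(-1)^5 = -1.
v=5: a=5^2·(≡2), b=5^0·(≡4) mod 5; (2|5)=-1, (4|5)=+1; (−1)^{2·0·2}·(-1)^0·(+1)^2 = +1.
(-1122, 46189 / ℚ) ramifies at {2, 11, 17, 19}: a division algebra.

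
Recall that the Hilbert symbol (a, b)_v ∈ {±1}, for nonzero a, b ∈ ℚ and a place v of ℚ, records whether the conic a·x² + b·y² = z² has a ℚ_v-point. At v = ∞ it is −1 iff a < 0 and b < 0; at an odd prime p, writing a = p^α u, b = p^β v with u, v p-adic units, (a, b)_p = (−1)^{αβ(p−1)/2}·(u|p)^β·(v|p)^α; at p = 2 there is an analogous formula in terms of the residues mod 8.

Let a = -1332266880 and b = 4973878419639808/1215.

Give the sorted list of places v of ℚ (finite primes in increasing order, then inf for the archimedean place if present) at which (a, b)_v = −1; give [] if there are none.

[3, 7]

Mod squares: a ≡ -30, b ≡ 3570. Check v ∈ {∞, 2, 3, 5, 7, 17}.
v=3: a=3^1·(≡2), b=3^-5·(≡2) mod 3; (2|3)=-1, (2|3)=-1; (−1)^{1·-5·1}·(-1)^-5·(-1)^1 = -1.
v=17: a=17^2·(≡4), b=17^3·(≡12) mod 17; (4|17)=+1, (12|17)=-1; (−1)^{2·3·8}·(+1)^3·(-1)^2 = +1.
v=7: a=7^4·(≡3), b=7^11·(≡5) mod 7; (3|7)=-1, (5|7)=-1; (−1)^{4·11·3}·(-1)^11·(-1)^4 = -1.
v=∞: -30 < 0 and 3570 > 0  ⇒  (a,b)_∞ = +1.
v=2: v_2(a)=7, v_2(b)=9; units ≡ 1, 1 (mod 8); ε·ε+αω+βω = 0·0+7·0+9·0 ≡ 0  ⇒  (a,b)_2 = +1.
v=5: a=5^1·(≡4), b=5^-1·(≡1) mod 5; (4|5)=+1, (1|5)=+1; (−1)^{1·-1·2}·(+1)^-1·(+1)^1 = +1.
(-30, 3570 / ℚ) ramifies at {3, 7}: a division algebra.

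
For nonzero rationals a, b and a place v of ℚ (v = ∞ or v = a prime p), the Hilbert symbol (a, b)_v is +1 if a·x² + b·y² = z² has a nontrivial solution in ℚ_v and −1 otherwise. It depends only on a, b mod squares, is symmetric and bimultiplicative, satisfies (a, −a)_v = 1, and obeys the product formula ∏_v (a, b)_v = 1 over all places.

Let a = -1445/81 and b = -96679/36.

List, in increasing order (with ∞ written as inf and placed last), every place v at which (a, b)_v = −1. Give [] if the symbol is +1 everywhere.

Mod squares: a ≡ -5, b ≡ -799. Check v ∈ {∞, 2, 3, 5, 11, 17, 47}.
v=∞: -5 < 0 and -799 < 0  ⇒  (a,b)_∞ = -1.
v=11: a=11^0·(≡10), b=11^2·(≡5) mod 11; (10|11)=-1, (5|11)=+1; (−1)^{0·2·5}·(-1)^2·(+1)^0 = +1.
v=17: a=17^2·(≡14), b=17^1·(≡4) mod 17; (14|17)=-1, (4|17)=+1; (−1)^{2·1·8}·(-1)^1·(+1)^2 = -1.
v=5: a=5^1·(≡1), b=5^0·(≡1) mod 5; (1|5)=+1, (1|5)=+1; (−1)^{1·0·2}·(+1)^0·(+1)^1 = +1.
v=3: a=3^-4·(≡1), b=3^-2·(≡2) mod 3; (1|3)=+1, (2|3)=-1; (−1)^{-4·-2·1}·(+1)^-2·(-1)^-4 = +1.
v=2: v_2(a)=0, v_2(b)=-2; units ≡ 3, 1 (mod 8); ε·ε+αω+βω = 1·0+0·0+-2·1 ≡ 0  ⇒  (a,b)_2 = +1.
v=47: a=47^0·(≡28), b=47^1·(≡46) mod 47; (28|47)=+1, (46|47)=-1; (−1)^{0·1·23}·(+1)^1·(-1)^0 = +1.
Ram(-5, -799) = {17, ∞}; no ℚ_17-point on the conic.

[17, inf]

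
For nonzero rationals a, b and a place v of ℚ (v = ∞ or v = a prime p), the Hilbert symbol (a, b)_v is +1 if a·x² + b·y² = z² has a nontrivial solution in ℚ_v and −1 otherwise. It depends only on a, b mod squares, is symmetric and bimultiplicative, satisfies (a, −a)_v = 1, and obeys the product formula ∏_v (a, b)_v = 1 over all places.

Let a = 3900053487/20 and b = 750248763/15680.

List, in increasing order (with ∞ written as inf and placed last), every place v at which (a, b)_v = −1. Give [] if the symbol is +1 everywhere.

(a, b) ≡ (161159235, 256215) mod (ℚ^×)²; places V = {2, 3, 5, 7, 11, 17, 19, 29, 31, 37, ∞}.
(a,b)_5: α=-1, u≡3; β=-1, v≡3 (mod 5); (3|5)=-1, (3|5)=-1; sign (−1)^0·-1^-1·-1^-1 = +1.
(a,b)_19: α=1, u≡5; β=1, v≡13 (mod 19); (5|19)=+1, (13|19)=-1; sign (−1)^1·+1^1·-1^1 = +1.
(a,b)_31: α=1, u≡2; β=1, v≡16 (mod 31); (2|31)=+1, (16|31)=+1; sign (−1)^1·+1^1·+1^1 = -1.
(a,b)_3: α=1, u≡2; β=1, v≡1 (mod 3); (2|3)=-1, (1|3)=+1; sign (−1)^1·-1^1·+1^1 = +1.
(a,b)_2: α=-2, β=-6; u≡3, v≡7 (mod 8); ε(u)ε(v)=1·1, αω(v)=-2·0, βω(u)=-6·1; sum ≡ 1  ⇒  -1.
(a,b)_17: α=1, u≡10; β=0, v≡9 (mod 17); (10|17)=-1, (9|17)=+1; sign (−1)^0·-1^0·+1^1 = +1.
(a,b)_∞: sgn(161159235)=+, sgn(256215)=+, so +1.
(a,b)_7: α=0, u≡6; β=-2, v≡1 (mod 7); (6|7)=-1, (1|7)=+1; sign (−1)^0·-1^-2·+1^0 = +1.
(a,b)_29: α=1, u≡19; β=1, v≡12 (mod 29); (19|29)=-1, (12|29)=-1; sign (−1)^0·-1^1·-1^1 = +1.
(a,b)_37: α=1, u≡20; β=0, v≡25 (mod 37); (20|37)=-1, (25|37)=+1; sign (−1)^0·-1^0·+1^1 = +1.
(a,b)_11: α=2, u≡6; β=4, v≡1 (mod 11); (6|11)=-1, (1|11)=+1; sign (−1)^0·-1^4·+1^2 = +1.
Ram(161159235, 256215) = {2, 31}; no ℚ_2-point on the conic.

[2, 31]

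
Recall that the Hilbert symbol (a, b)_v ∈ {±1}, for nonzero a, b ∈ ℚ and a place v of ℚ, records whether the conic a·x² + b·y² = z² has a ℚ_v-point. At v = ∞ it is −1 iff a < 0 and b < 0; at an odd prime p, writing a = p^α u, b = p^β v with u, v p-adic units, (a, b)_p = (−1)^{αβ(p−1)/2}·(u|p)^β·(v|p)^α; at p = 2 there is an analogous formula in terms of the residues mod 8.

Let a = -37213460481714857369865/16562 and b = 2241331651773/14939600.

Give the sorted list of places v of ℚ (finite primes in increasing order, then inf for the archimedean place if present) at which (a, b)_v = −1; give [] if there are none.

[5, 13, 17, 47]

Mod squares: a ≡ -211970, b ≡ 8177. Check v ∈ {∞, 2, 3, 5, 7, 11, 13, 17, 23, 29, 37, 41, 47}.
v=41: a=41^3·(≡23), b=41^2·(≡16) mod 41; (23|41)=+1, (16|41)=+1; (−1)^{3·2·20}·(+1)^2·(+1)^3 = +1.
v=∞: -211970 < 0 and 8177 > 0  ⇒  (a,b)_∞ = +1.
v=11: a=11^1·(≡8), b=11^0·(≡1) mod 11; (8|11)=-1, (1|11)=+1; (−1)^{1·0·5}·(-1)^0·(+1)^1 = +1.
v=2: v_2(a)=-1, v_2(b)=-4; units ≡ 7, 1 (mod 8); ε·ε+αω+βω = 1·0+-1·0+-4·0 ≡ 0  ⇒  (a,b)_2 = +1.
v=7: a=7^-2·(≡2), b=7^0·(≡1) mod 7; (2|7)=+1, (1|7)=+1; (−1)^{-2·0·3}·(+1)^0·(+1)^-2 = +1.
v=47: a=47^1·(≡16), b=47^0·(≡38) mod 47; (16|47)=+1, (38|47)=-1; (−1)^{1·0·23}·(+1)^0·(-1)^1 = -1.
v=23: a=23^2·(≡17), b=23^2·(≡12) mod 23; (17|23)=-1, (12|23)=+1; (−1)^{2·2·11}·(-1)^2·(+1)^2 = +1.
v=3: a=3^6·(≡1), b=3^4·(≡2) mod 3; (1|3)=+1, (2|3)=-1; (−1)^{6·4·1}·(+1)^4·(-1)^6 = +1.
v=13: a=13^-2·(≡5), b=13^-3·(≡6) mod 13; (5|13)=-1, (6|13)=-1; (−1)^{-2·-3·6}·(-1)^-3·(-1)^-2 = -1.
v=17: a=17^2·(≡5), b=17^-1·(≡5) mod 17; (5|17)=-1, (5|17)=-1; (−1)^{2·-1·8}·(-1)^-1·(-1)^2 = -1.
v=37: a=37^4·(≡28), b=37^1·(≡36) mod 37; (28|37)=+1, (36|37)=+1; (−1)^{4·1·18}·(+1)^1·(+1)^4 = +1.
v=5: a=5^1·(≡1), b=5^-2·(≡2) mod 5; (1|5)=+1, (2|5)=-1; (−1)^{1·-2·2}·(+1)^-2·(-1)^1 = -1.
v=29: a=29^0·(≡25), b=29^2·(≡9) mod 29; (25|29)=+1, (9|29)=+1; (−1)^{0·2·14}·(+1)^2·(+1)^0 = +1.
|Ram(-211970, 8177)| = 4, even; anisotropic at {5, 13, 17, 47}.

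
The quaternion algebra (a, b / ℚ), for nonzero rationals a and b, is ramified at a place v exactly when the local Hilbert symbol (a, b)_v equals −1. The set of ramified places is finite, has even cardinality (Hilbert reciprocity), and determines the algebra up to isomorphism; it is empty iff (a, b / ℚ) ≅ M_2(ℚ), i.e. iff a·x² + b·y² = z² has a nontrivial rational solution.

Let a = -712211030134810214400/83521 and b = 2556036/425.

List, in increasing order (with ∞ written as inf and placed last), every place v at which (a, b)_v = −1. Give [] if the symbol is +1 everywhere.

(a, b) ≡ (-161, 2737) mod (ℚ^×)²; places V = {2, 3, 5, 7, 17, 23, ∞}.
(a,b)_5: α=2, u≡4; β=-2, v≡3 (mod 5); (4|5)=+1, (3|5)=-1; sign (−1)^0·+1^-2·-1^2 = +1.
(a,b)_7: α=5, u≡6; β=3, v≡5 (mod 7); (6|7)=-1, (5|7)=-1; sign (−1)^1·-1^3·-1^5 = -1.
(a,b)_23: α=3, u≡1; β=1, v≡8 (mod 23); (1|23)=+1, (8|23)=+1; sign (−1)^1·+1^1·+1^3 = -1.
(a,b)_17: α=-4, u≡2; β=-1, v≡15 (mod 17); (2|17)=+1, (15|17)=+1; sign (−1)^0·+1^-1·+1^-4 = +1.
(a,b)_3: α=12, u≡1; β=4, v≡1 (mod 3); (1|3)=+1, (1|3)=+1; sign (−1)^0·+1^4·+1^12 = +1.
(a,b)_2: α=18, β=2; u≡7, v≡1 (mod 8); ε(u)ε(v)=1·0, αω(v)=18·0, βω(u)=2·0; sum ≡ 0  ⇒  +1.
(a,b)_∞: sgn(-161)=−, sgn(2737)=+, so +1.
(-161, 2737 / ℚ) ramifies at {7, 23}: a division algebra.

[7, 23]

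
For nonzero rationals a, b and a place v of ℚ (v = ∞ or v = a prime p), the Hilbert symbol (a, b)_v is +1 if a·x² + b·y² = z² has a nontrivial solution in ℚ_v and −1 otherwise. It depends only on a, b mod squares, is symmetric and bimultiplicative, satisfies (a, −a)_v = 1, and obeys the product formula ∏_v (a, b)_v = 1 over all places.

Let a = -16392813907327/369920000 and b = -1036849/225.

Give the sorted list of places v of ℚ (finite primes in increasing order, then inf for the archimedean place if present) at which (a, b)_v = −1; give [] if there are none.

[13, inf]

(a, b) ≡ (-11726, -8569) mod (ℚ^×)²; places V = {2, 3, 5, 11, 13, 17, 19, 23, 41, ∞}.
(a,b)_11: α=5, u≡1; β=3, v≡7 (mod 11); (1|11)=+1, (7|11)=-1; sign (−1)^1·+1^3·-1^5 = +1.
(a,b)_23: α=2, u≡8; β=0, v≡11 (mod 23); (8|23)=+1, (11|23)=-1; sign (−1)^0·+1^0·-1^2 = +1.
(a,b)_∞: sgn(-11726)=−, sgn(-8569)=−, so -1.
(a,b)_41: α=1, u≡23; β=1, v≡25 (mod 41); (23|41)=+1, (25|41)=+1; sign (−1)^0·+1^1·+1^1 = +1.
(a,b)_3: α=0, u≡1; β=-2, v≡2 (mod 3); (1|3)=+1, (2|3)=-1; sign (−1)^0·+1^-2·-1^0 = +1.
(a,b)_2: α=-11, β=0; u≡1, v≡7 (mod 8); ε(u)ε(v)=0·1, αω(v)=-11·0, βω(u)=0·0; sum ≡ 0  ⇒  +1.
(a,b)_13: α=1, u≡5; β=0, v≡11 (mod 13); (5|13)=-1, (11|13)=-1; sign (−1)^0·-1^0·-1^1 = -1.
(a,b)_5: α=-4, u≡4; β=-2, v≡4 (mod 5); (4|5)=+1, (4|5)=+1; sign (−1)^0·+1^-2·+1^-4 = +1.
(a,b)_19: α=2, u≡6; β=1, v≡1 (mod 19); (6|19)=+1, (1|19)=+1; sign (−1)^0·+1^1·+1^2 = +1.
(a,b)_17: α=-2, u≡15; β=0, v≡8 (mod 17); (15|17)=+1, (8|17)=+1; sign (−1)^0·+1^0·+1^-2 = +1.
|Ram(-11726, -8569)| = 2, even; anisotropic at {13, ∞}.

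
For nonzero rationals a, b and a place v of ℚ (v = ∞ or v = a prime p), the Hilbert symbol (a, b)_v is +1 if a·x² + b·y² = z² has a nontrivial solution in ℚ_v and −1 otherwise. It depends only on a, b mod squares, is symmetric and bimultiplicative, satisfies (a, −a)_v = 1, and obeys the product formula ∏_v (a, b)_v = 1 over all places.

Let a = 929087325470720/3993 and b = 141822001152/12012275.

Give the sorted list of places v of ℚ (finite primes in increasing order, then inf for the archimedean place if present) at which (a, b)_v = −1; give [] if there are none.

[3, 5]

Mod squares: a ≡ 165, b ≡ 143. Check v ∈ {∞, 2, 3, 5, 11, 13, 17, 19}.
v=19: a=19^0·(≡10), b=19^-2·(≡13) mod 19; (10|19)=-1, (13|19)=-1; (−1)^{0·-2·9}·(-1)^-2·(-1)^0 = +1.
v=5: a=5^1·(≡3), b=5^-2·(≡2) mod 5; (3|5)=-1, (2|5)=-1; (−1)^{1·-2·2}·(-1)^-2·(-1)^1 = -1.
v=13: a=13^2·(≡1), b=13^1·(≡5) mod 13; (1|13)=+1, (5|13)=-1; (−1)^{2·1·6}·(+1)^1·(-1)^2 = +1.
v=3: a=3^-1·(≡1), b=3^2·(≡2) mod 3; (1|3)=+1, (2|3)=-1; (−1)^{-1·2·1}·(+1)^2·(-1)^-1 = -1.
v=17: a=17^0·(≡11), b=17^2·(≡6) mod 17; (11|17)=-1, (6|17)=-1; (−1)^{0·2·8}·(-1)^2·(-1)^0 = +1.
v=11: a=11^-3·(≡3), b=11^-3·(≡8) mod 11; (3|11)=+1, (8|11)=-1; (−1)^{-3·-3·5}·(+1)^-3·(-1)^-3 = +1.
v=2: v_2(a)=40, v_2(b)=22; units ≡ 5, 7 (mod 8); ε·ε+αω+βω = 0·1+40·0+22·1 ≡ 0  ⇒  (a,b)_2 = +1.
v=∞: 165 > 0 and 143 > 0  ⇒  (a,b)_∞ = +1.
|Ram(165, 143)| = 2, even; anisotropic at {3, 5}.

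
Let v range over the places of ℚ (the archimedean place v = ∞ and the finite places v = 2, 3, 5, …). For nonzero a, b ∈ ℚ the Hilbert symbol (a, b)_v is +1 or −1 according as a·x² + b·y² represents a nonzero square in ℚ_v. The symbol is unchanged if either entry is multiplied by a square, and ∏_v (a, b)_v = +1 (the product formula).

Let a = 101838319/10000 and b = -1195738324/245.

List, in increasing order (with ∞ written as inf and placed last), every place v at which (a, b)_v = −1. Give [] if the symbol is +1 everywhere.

(a, b) ≡ (1591, -1494672905) mod (ℚ^×)²; places V = {2, 5, 7, 11, 19, 23, 29, 31, 37, 43, ∞}.
(a,b)_∞: sgn(1591)=+, sgn(-1494672905)=−, so +1.
(a,b)_7: α=0, u≡4; β=-2, v≡2 (mod 7); (4|7)=+1, (2|7)=+1; sign (−1)^0·+1^-2·+1^0 = +1.
(a,b)_31: α=0, u≡7; β=1, v≡17 (mod 31); (7|31)=+1, (17|31)=-1; sign (−1)^0·+1^1·-1^0 = +1.
(a,b)_11: α=2, u≡7; β=1, v≡4 (mod 11); (7|11)=-1, (4|11)=+1; sign (−1)^0·-1^1·+1^2 = -1.
(a,b)_37: α=1, u≡29; β=1, v≡35 (mod 37); (29|37)=-1, (35|37)=-1; sign (−1)^0·-1^1·-1^1 = +1.
(a,b)_23: α=2, u≡9; β=0, v≡8 (mod 23); (9|23)=+1, (8|23)=+1; sign (−1)^0·+1^0·+1^2 = +1.
(a,b)_29: α=0, u≡28; β=1, v≡17 (mod 29); (28|29)=+1, (17|29)=-1; sign (−1)^0·+1^1·-1^0 = +1.
(a,b)_19: α=0, u≡8; β=1, v≡5 (mod 19); (8|19)=-1, (5|19)=+1; sign (−1)^0·-1^1·+1^0 = -1.
(a,b)_43: α=1, u≡26; β=1, v≡2 (mod 43); (26|43)=-1, (2|43)=-1; sign (−1)^1·-1^1·-1^1 = -1.
(a,b)_2: α=-4, β=2; u≡7, v≡7 (mod 8); ε(u)ε(v)=1·1, αω(v)=-4·0, βω(u)=2·0; sum ≡ 1  ⇒  -1.
(a,b)_5: α=-4, u≡4; β=-1, v≡4 (mod 5); (4|5)=+1, (4|5)=+1; sign (−1)^0·+1^-1·+1^-4 = +1.
Ram(1591, -1494672905) = {2, 11, 19, 43}; no ℚ_2-point on the conic.

[2, 11, 19, 43]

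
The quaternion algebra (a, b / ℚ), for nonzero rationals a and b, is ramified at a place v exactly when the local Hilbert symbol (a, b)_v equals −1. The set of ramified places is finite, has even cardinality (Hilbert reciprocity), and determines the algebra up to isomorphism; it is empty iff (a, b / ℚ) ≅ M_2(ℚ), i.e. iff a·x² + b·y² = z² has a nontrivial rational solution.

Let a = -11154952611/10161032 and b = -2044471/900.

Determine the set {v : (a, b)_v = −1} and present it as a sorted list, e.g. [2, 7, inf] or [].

(a, b) ≡ (-21318, -2431) mod (ℚ^×)²; places V = {2, 3, 5, 7, 11, 13, 17, 19, 23, 29, 31, ∞}.
(a,b)_5: α=0, u≡2; β=-2, v≡4 (mod 5); (2|5)=-1, (4|5)=+1; sign (−1)^0·-1^-2·+1^0 = +1.
(a,b)_11: α=3, u≡4; β=1, v≡8 (mod 11); (4|11)=+1, (8|11)=-1; sign (−1)^1·+1^1·-1^3 = +1.
(a,b)_3: α=3, u≡1; β=-2, v≡2 (mod 3); (1|3)=+1, (2|3)=-1; sign (−1)^0·+1^-2·-1^3 = -1.
(a,b)_13: α=0, u≡5; β=1, v≡11 (mod 13); (5|13)=-1, (11|13)=-1; sign (−1)^0·-1^1·-1^0 = -1.
(a,b)_31: α=2, u≡25; β=0, v≡10 (mod 31); (25|31)=+1, (10|31)=+1; sign (−1)^0·+1^0·+1^2 = +1.
(a,b)_23: α=-2, u≡3; β=0, v≡15 (mod 23); (3|23)=+1, (15|23)=-1; sign (−1)^0·+1^0·-1^-2 = +1.
(a,b)_∞: sgn(-21318)=−, sgn(-2431)=−, so -1.
(a,b)_19: α=1, u≡8; β=0, v≡17 (mod 19); (8|19)=-1, (17|19)=+1; sign (−1)^0·-1^0·+1^1 = +1.
(a,b)_7: α=-4, u≡4; β=0, v≡3 (mod 7); (4|7)=+1, (3|7)=-1; sign (−1)^0·+1^0·-1^-4 = +1.
(a,b)_2: α=-3, β=-2; u≡5, v≡1 (mod 8); ε(u)ε(v)=0·0, αω(v)=-3·0, βω(u)=-2·1; sum ≡ 0  ⇒  +1.
(a,b)_17: α=1, u≡4; β=1, v≡5 (mod 17); (4|17)=+1, (5|17)=-1; sign (−1)^0·+1^1·-1^1 = -1.
(a,b)_29: α=0, u≡21; β=2, v≡5 (mod 29); (21|29)=-1, (5|29)=+1; sign (−1)^0·-1^2·+1^0 = +1.
(-21318, -2431 / ℚ) ramifies at {3, 13, 17, ∞}: a division algebra.

[3, 13, 17, inf]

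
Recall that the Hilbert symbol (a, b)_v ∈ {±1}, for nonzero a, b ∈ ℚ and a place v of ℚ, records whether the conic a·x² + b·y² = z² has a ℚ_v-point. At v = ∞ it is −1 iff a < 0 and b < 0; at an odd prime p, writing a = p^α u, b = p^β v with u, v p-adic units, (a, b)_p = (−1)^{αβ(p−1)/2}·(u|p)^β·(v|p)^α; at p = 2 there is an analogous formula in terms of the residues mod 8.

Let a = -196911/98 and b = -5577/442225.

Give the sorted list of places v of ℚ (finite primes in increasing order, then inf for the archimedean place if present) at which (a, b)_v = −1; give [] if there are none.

[13, inf]

Mod squares: a ≡ -4862, b ≡ -33. Check v ∈ {∞, 2, 3, 5, 7, 11, 13, 17, 19}.
v=13: a=13^1·(≡9), b=13^2·(≡8) mod 13; (9|13)=+1, (8|13)=-1; (−1)^{1·2·6}·(+1)^2·(-1)^1 = -1.
v=∞: -4862 < 0 and -33 < 0  ⇒  (a,b)_∞ = -1.
v=7: a=7^-2·(≡3), b=7^-2·(≡1) mod 7; (3|7)=-1, (1|7)=+1; (−1)^{-2·-2·3}·(-1)^-2·(+1)^-2 = +1.
v=5: a=5^0·(≡3), b=5^-2·(≡2) mod 5; (3|5)=-1, (2|5)=-1; (−1)^{0·-2·2}·(-1)^-2·(-1)^0 = +1.
v=2: v_2(a)=-1, v_2(b)=0; units ≡ 1, 7 (mod 8); ε·ε+αω+βω = 0·1+-1·0+0·0 ≡ 0  ⇒  (a,b)_2 = +1.
v=3: a=3^4·(≡1), b=3^1·(≡1) mod 3; (1|3)=+1, (1|3)=+1; (−1)^{4·1·1}·(+1)^1·(+1)^4 = +1.
v=19: a=19^0·(≡8), b=19^-2·(≡1) mod 19; (8|19)=-1, (1|19)=+1; (−1)^{0·-2·9}·(-1)^-2·(+1)^0 = +1.
v=11: a=11^1·(≡4), b=11^1·(≡7) mod 11; (4|11)=+1, (7|11)=-1; (−1)^{1·1·5}·(+1)^1·(-1)^1 = +1.
v=17: a=17^1·(≡10), b=17^0·(≡4) mod 17; (10|17)=-1, (4|17)=+1; (−1)^{1·0·8}·(-1)^0·(+1)^1 = +1.
(-4862, -33 / ℚ) ramifies at {13, ∞}: a division algebra.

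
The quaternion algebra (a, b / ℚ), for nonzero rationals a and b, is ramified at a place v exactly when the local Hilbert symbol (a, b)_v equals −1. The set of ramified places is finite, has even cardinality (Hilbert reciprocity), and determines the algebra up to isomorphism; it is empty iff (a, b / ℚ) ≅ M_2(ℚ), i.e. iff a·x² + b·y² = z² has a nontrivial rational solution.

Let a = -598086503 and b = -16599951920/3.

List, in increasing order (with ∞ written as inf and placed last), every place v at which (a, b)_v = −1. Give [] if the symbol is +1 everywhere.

[5, 23, 31, inf]

Mod squares: a ≡ -12205847, b ≡ -10769865. Check v ∈ {∞, 2, 3, 5, 7, 17, 19, 23, 31, 53}.
v=19: a=19^1·(≡13), b=19^1·(≡17) mod 19; (13|19)=-1, (17|19)=+1; (−1)^{1·1·9}·(-1)^1·(+1)^1 = +1.
v=53: a=53^1·(≡3), b=53^1·(≡31) mod 53; (3|53)=-1, (31|53)=-1; (−1)^{1·1·26}·(-1)^1·(-1)^1 = +1.
v=7: a=7^2·(≡4), b=7^0·(≡5) mod 7; (4|7)=+1, (5|7)=-1; (−1)^{2·0·3}·(+1)^0·(-1)^2 = +1.
v=31: a=31^1·(≡16), b=31^1·(≡8) mod 31; (16|31)=+1, (8|31)=+1; (−1)^{1·1·15}·(+1)^1·(+1)^1 = -1.
v=2: v_2(a)=0, v_2(b)=4; units ≡ 1, 7 (mod 8); ε·ε+αω+βω = 0·1+0·0+4·0 ≡ 0  ⇒  (a,b)_2 = +1.
v=3: a=3^0·(≡1), b=3^-1·(≡1) mod 3; (1|3)=+1, (1|3)=+1; (−1)^{0·-1·1}·(+1)^-1·(+1)^0 = +1.
v=17: a=17^1·(≡9), b=17^2·(≡16) mod 17; (9|17)=+1, (16|17)=+1; (−1)^{1·2·8}·(+1)^2·(+1)^1 = +1.
v=∞: -12205847 < 0 and -10769865 < 0  ⇒  (a,b)_∞ = -1.
v=23: a=23^1·(≡16), b=23^1·(≡13) mod 23; (16|23)=+1, (13|23)=+1; (−1)^{1·1·11}·(+1)^1·(+1)^1 = -1.
v=5: a=5^0·(≡2), b=5^1·(≡2) mod 5; (2|5)=-1, (2|5)=-1; (−1)^{0·1·2}·(-1)^1·(-1)^0 = -1.
Ram(-12205847, -10769865) = {5, 23, 31, ∞}; no ℚ_5-point on the conic.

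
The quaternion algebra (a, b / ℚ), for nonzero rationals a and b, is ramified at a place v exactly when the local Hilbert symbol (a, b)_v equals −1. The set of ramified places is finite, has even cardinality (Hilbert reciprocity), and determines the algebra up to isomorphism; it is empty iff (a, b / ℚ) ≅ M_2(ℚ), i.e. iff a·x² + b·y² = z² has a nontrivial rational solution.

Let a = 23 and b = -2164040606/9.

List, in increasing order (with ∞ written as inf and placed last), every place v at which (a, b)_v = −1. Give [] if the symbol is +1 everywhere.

[]

(a, b) ≡ (23, -494) mod (ℚ^×)²; places V = {2, 3, 7, 13, 19, 23, ∞}.
(a,b)_∞: sgn(23)=+, sgn(-494)=−, so +1.
(a,b)_3: α=0, u≡2; β=-2, v≡1 (mod 3); (2|3)=-1, (1|3)=+1; sign (−1)^0·-1^-2·+1^0 = +1.
(a,b)_23: α=1, u≡1; β=2, v≡9 (mod 23); (1|23)=+1, (9|23)=+1; sign (−1)^0·+1^2·+1^1 = +1.
(a,b)_13: α=0, u≡10; β=3, v≡10 (mod 13); (10|13)=+1, (10|13)=+1; sign (−1)^0·+1^3·+1^0 = +1.
(a,b)_2: α=0, β=1; u≡7, v≡1 (mod 8); ε(u)ε(v)=1·0, αω(v)=0·0, βω(u)=1·0; sum ≡ 0  ⇒  +1.
(a,b)_19: α=0, u≡4; β=1, v≡12 (mod 19); (4|19)=+1, (12|19)=-1; sign (−1)^0·+1^1·-1^0 = +1.
(a,b)_7: α=0, u≡2; β=2, v≡6 (mod 7); (2|7)=+1, (6|7)=-1; sign (−1)^0·+1^2·-1^0 = +1.
Every local symbol is +1, so the conic 23·x² + -494·y² = z² has ℚ_v-points for all v and hence a ℚ-point; (a, b / ℚ) ≅ M_2(ℚ).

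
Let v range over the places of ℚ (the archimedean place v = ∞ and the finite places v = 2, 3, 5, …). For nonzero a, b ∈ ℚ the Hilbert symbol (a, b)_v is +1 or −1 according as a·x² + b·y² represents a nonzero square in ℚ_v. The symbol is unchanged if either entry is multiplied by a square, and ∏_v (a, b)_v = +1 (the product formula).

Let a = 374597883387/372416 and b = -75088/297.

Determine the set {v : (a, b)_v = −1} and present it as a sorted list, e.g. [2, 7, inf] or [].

Mod squares: a ≡ 17017, b ≡ -429. Check v ∈ {∞, 2, 3, 7, 11, 13, 17, 19, 23}.
v=11: a=11^-1·(≡10), b=11^-1·(≡4) mod 11; (10|11)=-1, (4|11)=+1; (−1)^{-1·-1·5}·(-1)^-1·(+1)^-1 = +1.
v=17: a=17^1·(≡13), b=17^0·(≡15) mod 17; (13|17)=+1, (15|17)=+1; (−1)^{1·0·8}·(+1)^0·(+1)^1 = +1.
v=∞: 17017 > 0 and -429 < 0  ⇒  (a,b)_∞ = +1.
v=13: a=13^3·(≡3), b=13^1·(≡2) mod 13; (3|13)=+1, (2|13)=-1; (−1)^{3·1·6}·(+1)^1·(-1)^3 = -1.
v=23: a=23^-2·(≡10), b=23^0·(≡8) mod 23; (10|23)=-1, (8|23)=+1; (−1)^{-2·0·11}·(-1)^0·(+1)^-2 = +1.
v=2: v_2(a)=-6, v_2(b)=4; units ≡ 1, 3 (mod 8); ε·ε+αω+βω = 0·1+-6·1+4·0 ≡ 0  ⇒  (a,b)_2 = +1.
v=19: a=19^2·(≡2), b=19^2·(≡8) mod 19; (2|19)=-1, (8|19)=-1; (−1)^{2·2·9}·(-1)^2·(-1)^2 = +1.
v=7: a=7^3·(≡4), b=7^0·(≡5) mod 7; (4|7)=+1, (5|7)=-1; (−1)^{3·0·3}·(+1)^0·(-1)^3 = -1.
v=3: a=3^4·(≡1), b=3^-3·(≡1) mod 3; (1|3)=+1, (1|3)=+1; (−1)^{4·-3·1}·(+1)^-3·(+1)^4 = +1.
|Ram(17017, -429)| = 2, even; anisotropic at {7, 13}.

[7, 13]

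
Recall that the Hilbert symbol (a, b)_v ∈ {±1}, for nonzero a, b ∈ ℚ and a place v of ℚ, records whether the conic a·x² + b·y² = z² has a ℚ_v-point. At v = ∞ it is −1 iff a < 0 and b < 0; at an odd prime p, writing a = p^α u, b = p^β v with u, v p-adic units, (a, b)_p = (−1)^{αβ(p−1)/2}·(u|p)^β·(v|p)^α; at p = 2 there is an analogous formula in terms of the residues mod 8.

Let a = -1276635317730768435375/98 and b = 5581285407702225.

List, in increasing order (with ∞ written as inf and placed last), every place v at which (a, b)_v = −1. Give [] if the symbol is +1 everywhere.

Mod squares: a ≡ -3230, b ≡ 5681. Check v ∈ {∞, 2, 3, 5, 7, 13, 17, 19, 23}.
v=3: a=3^4·(≡1), b=3^2·(≡2) mod 3; (1|3)=+1, (2|3)=-1; (−1)^{4·2·1}·(+1)^2·(-1)^4 = +1.
v=2: v_2(a)=-1, v_2(b)=0; units ≡ 1, 1 (mod 8); ε·ε+αω+βω = 0·0+-1·0+0·0 ≡ 0  ⇒  (a,b)_2 = +1.
v=13: a=13^6·(≡6), b=13^5·(≡6) mod 13; (6|13)=-1, (6|13)=-1; (−1)^{6·5·6}·(-1)^5·(-1)^6 = -1.
v=∞: -3230 < 0 and 5681 > 0  ⇒  (a,b)_∞ = +1.
v=7: a=7^-2·(≡1), b=7^0·(≡4) mod 7; (1|7)=+1, (4|7)=+1; (−1)^{-2·0·3}·(+1)^0·(+1)^-2 = +1.
v=23: a=23^4·(≡4), b=23^3·(≡5) mod 23; (4|23)=+1, (5|23)=-1; (−1)^{4·3·11}·(+1)^3·(-1)^4 = +1.
v=19: a=19^1·(≡4), b=19^1·(≡2) mod 19; (4|19)=+1, (2|19)=-1; (−1)^{1·1·9}·(+1)^1·(-1)^1 = +1.
v=5: a=5^3·(≡4), b=5^2·(≡4) mod 5; (4|5)=+1, (4|5)=+1; (−1)^{3·2·2}·(+1)^2·(+1)^3 = +1.
v=17: a=17^3·(≡14), b=17^2·(≡7) mod 17; (14|17)=-1, (7|17)=-1; (−1)^{3·2·8}·(-1)^2·(-1)^3 = -1.
|Ram(-3230, 5681)| = 2, even; anisotropic at {13, 17}.

[13, 17]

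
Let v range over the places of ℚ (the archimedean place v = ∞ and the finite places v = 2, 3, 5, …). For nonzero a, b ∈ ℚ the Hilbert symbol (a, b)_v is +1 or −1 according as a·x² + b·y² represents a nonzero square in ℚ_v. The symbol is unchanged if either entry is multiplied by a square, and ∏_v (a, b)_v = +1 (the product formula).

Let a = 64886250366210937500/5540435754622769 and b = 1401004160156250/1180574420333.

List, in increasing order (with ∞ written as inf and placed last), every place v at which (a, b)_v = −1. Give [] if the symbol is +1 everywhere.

[5, 7]

(a, b) ≡ (15015, 2002) mod (ℚ^×)²; places V = {2, 3, 5, 7, 11, 13, 17, 19, 29, ∞}.
(a,b)_17: α=2, u≡4; β=0, v≡8 (mod 17); (4|17)=+1, (8|17)=+1; sign (−1)^0·+1^0·+1^2 = +1.
(a,b)_19: α=-6, u≡16; β=-4, v≡5 (mod 19); (16|19)=+1, (5|19)=+1; sign (−1)^0·+1^-4·+1^-6 = +1.
(a,b)_∞: sgn(15015)=+, sgn(2002)=+, so +1.
(a,b)_7: α=-7, u≡6; β=-7, v≡6 (mod 7); (6|7)=-1, (6|7)=-1; sign (−1)^1·-1^-7·-1^-7 = -1.
(a,b)_3: α=7, u≡1; β=8, v≡1 (mod 3); (1|3)=+1, (1|3)=+1; sign (−1)^0·+1^8·+1^7 = +1.
(a,b)_29: α=2, u≡16; β=2, v≡5 (mod 29); (16|29)=+1, (5|29)=+1; sign (−1)^0·+1^2·+1^2 = +1.
(a,b)_2: α=2, β=1; u≡7, v≡1 (mod 8); ε(u)ε(v)=1·0, αω(v)=2·0, βω(u)=1·0; sum ≡ 0  ⇒  +1.
(a,b)_13: α=-1, u≡8; β=1, v≡8 (mod 13); (8|13)=-1, (8|13)=-1; sign (−1)^0·-1^1·-1^-1 = +1.
(a,b)_5: α=15, u≡3; β=10, v≡2 (mod 5); (3|5)=-1, (2|5)=-1; sign (−1)^0·-1^10·-1^15 = -1.
(a,b)_11: α=-1, u≡4; β=-1, v≡6 (mod 11); (4|11)=+1, (6|11)=-1; sign (−1)^1·+1^-1·-1^-1 = +1.
Ram(15015, 2002) = {5, 7}; no ℚ_5-point on the conic.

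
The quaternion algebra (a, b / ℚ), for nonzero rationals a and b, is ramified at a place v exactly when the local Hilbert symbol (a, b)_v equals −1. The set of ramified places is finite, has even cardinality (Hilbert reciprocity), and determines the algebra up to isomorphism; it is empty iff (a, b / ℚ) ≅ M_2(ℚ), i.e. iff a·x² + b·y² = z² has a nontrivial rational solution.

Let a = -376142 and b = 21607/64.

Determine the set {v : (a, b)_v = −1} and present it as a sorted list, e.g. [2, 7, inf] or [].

[23, 31]

Mod squares: a ≡ -376142, b ≡ 21607. Check v ∈ {∞, 2, 13, 17, 23, 31, 37, 41}.
v=23: a=23^1·(≡22), b=23^0·(≡21) mod 23; (22|23)=-1, (21|23)=-1; (−1)^{1·0·11}·(-1)^0·(-1)^1 = -1.
v=13: a=13^1·(≡4), b=13^0·(≡12) mod 13; (4|13)=+1, (12|13)=+1; (−1)^{1·0·6}·(+1)^0·(+1)^1 = +1.
v=∞: -376142 < 0 and 21607 > 0  ⇒  (a,b)_∞ = +1.
v=2: v_2(a)=1, v_2(b)=-6; units ≡ 1, 7 (mod 8); ε·ε+αω+βω = 0·1+1·0+-6·0 ≡ 0  ⇒  (a,b)_2 = +1.
v=31: a=31^0·(≡12), b=31^1·(≡23) mod 31; (12|31)=-1, (23|31)=-1; (−1)^{0·1·15}·(-1)^1·(-1)^0 = -1.
v=37: a=37^1·(≡9), b=37^0·(≡26) mod 37; (9|37)=+1, (26|37)=+1; (−1)^{1·0·18}·(+1)^0·(+1)^1 = +1.
v=41: a=41^0·(≡33), b=41^1·(≡14) mod 41; (33|41)=+1, (14|41)=-1; (−1)^{0·1·20}·(+1)^1·(-1)^0 = +1.
v=17: a=17^1·(≡8), b=17^1·(≡1) mod 17; (8|17)=+1, (1|17)=+1; (−1)^{1·1·8}·(+1)^1·(+1)^1 = +1.
|Ram(-376142, 21607)| = 2, even; anisotropic at {23, 31}.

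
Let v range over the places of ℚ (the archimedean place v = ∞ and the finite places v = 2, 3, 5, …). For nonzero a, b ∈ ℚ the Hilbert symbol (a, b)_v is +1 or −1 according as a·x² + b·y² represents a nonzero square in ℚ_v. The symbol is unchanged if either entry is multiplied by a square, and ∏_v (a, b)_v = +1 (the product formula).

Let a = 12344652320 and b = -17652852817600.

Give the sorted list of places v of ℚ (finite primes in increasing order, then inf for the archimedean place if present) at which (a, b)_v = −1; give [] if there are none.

[2, 11]

Mod squares: a ≡ 770, b ≡ -91. Check v ∈ {∞, 2, 5, 7, 11, 13}.
v=13: a=13^2·(≡9), b=13^3·(≡11) mod 13; (9|13)=+1, (11|13)=-1; (−1)^{2·3·6}·(+1)^3·(-1)^2 = +1.
v=7: a=7^3·(≡6), b=7^3·(≡2) mod 7; (6|7)=-1, (2|7)=+1; (−1)^{3·3·3}·(-1)^3·(+1)^3 = +1.
v=∞: 770 > 0 and -91 < 0  ⇒  (a,b)_∞ = +1.
v=11: a=11^3·(≡4), b=11^4·(≡8) mod 11; (4|11)=+1, (8|11)=-1; (−1)^{3·4·5}·(+1)^4·(-1)^3 = -1.
v=5: a=5^1·(≡4), b=5^2·(≡1) mod 5; (4|5)=+1, (1|5)=+1; (−1)^{1·2·2}·(+1)^2·(+1)^1 = +1.
v=2: v_2(a)=5, v_2(b)=6; units ≡ 1, 5 (mod 8); ε·ε+αω+βω = 0·0+5·1+6·0 ≡ 1  ⇒  (a,b)_2 = -1.
|Ram(770, -91)| = 2, even; anisotropic at {2, 11}.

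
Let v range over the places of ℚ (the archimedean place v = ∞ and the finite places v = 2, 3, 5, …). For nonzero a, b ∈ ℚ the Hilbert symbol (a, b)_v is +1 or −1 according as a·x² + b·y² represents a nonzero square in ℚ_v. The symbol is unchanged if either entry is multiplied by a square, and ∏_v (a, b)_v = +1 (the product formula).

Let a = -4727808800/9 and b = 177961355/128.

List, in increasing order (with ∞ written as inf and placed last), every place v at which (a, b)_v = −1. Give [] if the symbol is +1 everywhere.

[5, 13]

(a, b) ≡ (-2, 24310) mod (ℚ^×)²; places V = {2, 3, 5, 11, 13, 17, ∞}.
(a,b)_13: α=2, u≡8; β=1, v≡8 (mod 13); (8|13)=-1, (8|13)=-1; sign (−1)^0·-1^1·-1^2 = -1.
(a,b)_2: α=5, β=-7; u≡7, v≡3 (mod 8); ε(u)ε(v)=1·1, αω(v)=5·1, βω(u)=-7·0; sum ≡ 0  ⇒  +1.
(a,b)_3: α=-2, u≡1; β=0, v≡1 (mod 3); (1|3)=+1, (1|3)=+1; sign (−1)^0·+1^0·+1^-2 = +1.
(a,b)_11: α=2, u≡4; β=5, v≡7 (mod 11); (4|11)=+1, (7|11)=-1; sign (−1)^0·+1^5·-1^2 = +1.
(a,b)_17: α=2, u≡4; β=1, v≡8 (mod 17); (4|17)=+1, (8|17)=+1; sign (−1)^0·+1^1·+1^2 = +1.
(a,b)_∞: sgn(-2)=−, sgn(24310)=+, so +1.
(a,b)_5: α=2, u≡2; β=1, v≡2 (mod 5); (2|5)=-1, (2|5)=-1; sign (−1)^0·-1^1·-1^2 = -1.
|Ram(-2, 24310)| = 2, even; anisotropic at {5, 13}.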